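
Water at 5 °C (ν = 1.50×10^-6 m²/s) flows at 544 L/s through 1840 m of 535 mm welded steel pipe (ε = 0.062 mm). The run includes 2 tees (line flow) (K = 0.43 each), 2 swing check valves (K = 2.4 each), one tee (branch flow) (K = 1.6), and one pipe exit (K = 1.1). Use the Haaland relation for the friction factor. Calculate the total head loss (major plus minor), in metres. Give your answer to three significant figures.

H_L ≈ 16.6 m

V = 4Q/(πD²) = 2.420 m/s; V²/2g = 0.2985 m
Re = 8.63×10^5, ε/D = 1.16×10^-4 → f = 0.01371 (Haaland)
Major: h_f = f(L/D)·V²/2g = 0.01371·3439·0.2985 = 14.07 m
Minor: ΣK = 8.36; h_m = ΣK·V²/2g = 2.495 m
Total H_L = 14.07 + 2.495 = 16.57 m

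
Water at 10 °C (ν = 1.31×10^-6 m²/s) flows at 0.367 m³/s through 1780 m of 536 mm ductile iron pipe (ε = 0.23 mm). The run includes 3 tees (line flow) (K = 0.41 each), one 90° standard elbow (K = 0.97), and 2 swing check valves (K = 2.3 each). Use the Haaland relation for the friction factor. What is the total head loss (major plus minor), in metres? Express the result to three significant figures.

H_L ≈ 8.48 m

V = 4Q/(πD²) = 1.626 m/s; V²/2g = 0.1348 m
Re = 6.65×10^5, ε/D = 4.29×10^-4 → f = 0.01689 (Haaland)
Major: h_f = f(L/D)·V²/2g = 0.01689·3321·0.1348 = 7.564 m
Minor: ΣK = 6.80; h_m = ΣK·V²/2g = 0.9169 m
Total H_L = 7.564 + 0.9169 = 8.481 m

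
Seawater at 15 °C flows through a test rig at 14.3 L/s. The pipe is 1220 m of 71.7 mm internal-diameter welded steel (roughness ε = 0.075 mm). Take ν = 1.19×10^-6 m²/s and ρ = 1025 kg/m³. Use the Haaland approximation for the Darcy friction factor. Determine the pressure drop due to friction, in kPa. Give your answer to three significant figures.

V = 4Q/(πD²) = 4·0.0143/(π·0.0717²) = 3.542 m/s
Re = VD/ν = 3.542·0.0717/1.19×10^-6 = 2.13×10^5 → turbulent
ε/D = 0.075/71.7 = 0.00105
Haaland: f = 0.02102
h_f = f(L/D)V²/(2g) = 0.02102·(1220/0.0717)·3.542²/(2·9.81) = 228.7 m
Δp = ρg·h_f = 1025·9.81·228.7 = 2300 kPa

Δp ≈ 2300 kPa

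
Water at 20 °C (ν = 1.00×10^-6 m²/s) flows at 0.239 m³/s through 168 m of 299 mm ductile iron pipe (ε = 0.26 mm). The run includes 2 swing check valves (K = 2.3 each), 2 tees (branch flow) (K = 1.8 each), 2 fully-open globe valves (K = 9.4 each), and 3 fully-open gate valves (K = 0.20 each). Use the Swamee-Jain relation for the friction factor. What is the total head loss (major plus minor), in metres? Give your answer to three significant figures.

V = 4Q/(πD²) = 3.404 m/s; V²/2g = 0.5905 m
Re = 1.02×10^6, ε/D = 8.70×10^-4 → f = 0.01941 (Swamee-Jain)
Major: h_f = f(L/D)·V²/2g = 0.01941·561.9·0.5905 = 6.439 m
Minor: ΣK = 27.6; h_m = ΣK·V²/2g = 16.30 m
Total H_L = 6.439 + 16.30 = 22.74 m

H_L ≈ 22.7 m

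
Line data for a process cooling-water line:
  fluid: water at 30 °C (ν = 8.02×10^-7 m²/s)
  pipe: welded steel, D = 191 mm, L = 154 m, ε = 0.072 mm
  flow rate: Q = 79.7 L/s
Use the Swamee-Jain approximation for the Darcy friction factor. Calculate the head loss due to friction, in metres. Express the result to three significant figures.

h_f ≈ 5.31 m

V = 4Q/(πD²) = 4·0.0797/(π·0.191²) = 2.782 m/s
Re = VD/ν = 2.782·0.191/8.02×10^-7 = 6.62×10^5 → turbulent
ε/D = 0.072/191 = 3.77×10^-4
Swamee-Jain: f = 0.01669
h_f = f(L/D)V²/(2g) = 0.01669·(154/0.191)·2.782²/(2·9.81) = 5.309 m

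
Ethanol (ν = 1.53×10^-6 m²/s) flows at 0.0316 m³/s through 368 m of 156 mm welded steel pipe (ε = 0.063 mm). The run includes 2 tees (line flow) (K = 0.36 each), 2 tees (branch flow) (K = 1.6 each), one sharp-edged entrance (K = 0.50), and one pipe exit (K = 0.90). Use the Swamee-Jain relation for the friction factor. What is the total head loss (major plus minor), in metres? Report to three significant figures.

H_L ≈ 6.90 m

V = 4Q/(πD²) = 1.653 m/s; V²/2g = 0.1393 m
Re = 1.69×10^5, ε/D = 4.04×10^-4 → f = 0.01874 (Swamee-Jain)
Major: h_f = f(L/D)·V²/2g = 0.01874·2359·0.1393 = 6.159 m
Minor: ΣK = 5.32; h_m = ΣK·V²/2g = 0.7412 m
Total H_L = 6.159 + 0.7412 = 6.900 m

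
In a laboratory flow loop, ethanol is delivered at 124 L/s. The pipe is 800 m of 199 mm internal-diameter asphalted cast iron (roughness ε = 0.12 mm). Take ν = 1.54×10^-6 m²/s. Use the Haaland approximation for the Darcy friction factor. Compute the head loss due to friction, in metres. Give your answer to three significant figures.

V = 4Q/(πD²) = 4·0.124/(π·0.199²) = 3.987 m/s
Re = VD/ν = 3.987·0.199/1.54×10^-6 = 5.15×10^5 → turbulent
ε/D = 0.12/199 = 6.03×10^-4
Haaland: f = 0.01818
h_f = f(L/D)V²/(2g) = 0.01818·(800/0.199)·3.987²/(2·9.81) = 59.21 m

h_f ≈ 59.2 m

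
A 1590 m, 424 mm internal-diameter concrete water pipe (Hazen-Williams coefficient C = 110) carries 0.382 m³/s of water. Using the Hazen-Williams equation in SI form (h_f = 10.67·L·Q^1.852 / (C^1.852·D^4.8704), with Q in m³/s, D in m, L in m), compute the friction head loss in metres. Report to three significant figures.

h_f = 10.67·1590·0.382^1.852 / (110^1.852·0.424^4.8704) = 30.89 m

h_f ≈ 30.9 m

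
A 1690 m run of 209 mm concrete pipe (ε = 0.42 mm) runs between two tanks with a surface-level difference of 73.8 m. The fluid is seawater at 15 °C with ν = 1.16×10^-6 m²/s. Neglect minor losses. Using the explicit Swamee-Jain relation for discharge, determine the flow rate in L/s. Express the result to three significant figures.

Swamee-Jain (Type II): Q = -0.965·√(gD⁵h_f/L)·ln[ε/(3.7D) + √(3.17ν²L/(gD³h_f))]
√(gD⁵h_f/L) = √(9.81·0.209⁵·73.8/1690) = 0.01307
ε/(3.7D) = 5.43×10^-4; √(3.17ν²L/(gD³h_f)) = 3.30×10^-5
Q = -0.965·0.01307·ln(5.762×10^-4) = 0.09408 m³/s
Check: V = 2.74 m/s, Re = 4.94×10^5, f = 0.02393, h_f = 74.2 m ≈ 73.8 m ✓

Q ≈ 94.1 L/s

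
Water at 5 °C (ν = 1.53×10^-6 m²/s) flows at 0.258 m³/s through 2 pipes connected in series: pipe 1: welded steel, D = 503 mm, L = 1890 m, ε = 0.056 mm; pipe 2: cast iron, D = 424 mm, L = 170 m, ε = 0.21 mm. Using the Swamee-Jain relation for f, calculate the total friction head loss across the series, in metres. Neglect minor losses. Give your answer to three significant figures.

Pipe 1: V = 1.298 m/s, Re = 4.27×10^5, ε/D = 1.11×10^-4, f = 0.01487, h_1 = f(L/D)V²/2g = 4.799 m
Pipe 2: V = 1.827 m/s, Re = 5.06×10^5, ε/D = 4.95×10^-4, f = 0.01774, h_2 = f(L/D)V²/2g = 1.210 m
Series → Q common, losses add: H = Σh = 6.009 m

H ≈ 6.01 m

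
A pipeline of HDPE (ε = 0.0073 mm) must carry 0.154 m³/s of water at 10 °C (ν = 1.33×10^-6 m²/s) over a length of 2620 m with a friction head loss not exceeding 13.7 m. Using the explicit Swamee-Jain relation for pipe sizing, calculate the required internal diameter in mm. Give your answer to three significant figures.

D ≈ 353 mm

Swamee-Jain (Type III): D = 0.66·[ε^1.25·(LQ²/(gh_f))^4.75 + ν·Q^9.4·(L/(gh_f))^5.2]^0.04
LQ²/(gh_f) = 0.4623; L/(gh_f) = 19.49
Term 1 = ε^1.25·(…)^4.75 = 9.72×10^-9; Term 2 = ν·Q^9.4·(…)^5.2 = 1.56×10^-7
D = 0.66·(9.72×10^-9 + 1.56×10^-7)^0.04 = 0.3535 m = 353 mm
Check: V = 1.57 m/s, Re = 4.17×10^5, f = 0.01382, h_f = 12.9 m ≈ 13.7 m ✓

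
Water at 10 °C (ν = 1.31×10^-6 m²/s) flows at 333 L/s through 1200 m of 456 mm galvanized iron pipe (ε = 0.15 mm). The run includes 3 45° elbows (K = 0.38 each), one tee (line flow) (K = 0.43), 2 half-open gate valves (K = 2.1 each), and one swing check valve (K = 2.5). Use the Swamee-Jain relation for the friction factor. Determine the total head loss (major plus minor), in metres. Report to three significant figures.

H_L ≈ 10.8 m

V = 4Q/(πD²) = 2.039 m/s; V²/2g = 0.2119 m
Re = 7.10×10^5, ε/D = 3.29×10^-4 → f = 0.01626 (Swamee-Jain)
Major: h_f = f(L/D)·V²/2g = 0.01626·2632·0.2119 = 9.069 m
Minor: ΣK = 8.27; h_m = ΣK·V²/2g = 1.752 m
Total H_L = 9.069 + 1.752 = 10.82 m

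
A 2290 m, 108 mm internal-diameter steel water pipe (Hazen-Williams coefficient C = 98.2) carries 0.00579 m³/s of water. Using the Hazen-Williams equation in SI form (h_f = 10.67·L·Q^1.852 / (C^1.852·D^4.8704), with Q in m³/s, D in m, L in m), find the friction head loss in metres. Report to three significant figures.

h_f ≈ 18.3 m

h_f = 10.67·2290·0.00579^1.852 / (98.2^1.852·0.108^4.8704) = 18.31 m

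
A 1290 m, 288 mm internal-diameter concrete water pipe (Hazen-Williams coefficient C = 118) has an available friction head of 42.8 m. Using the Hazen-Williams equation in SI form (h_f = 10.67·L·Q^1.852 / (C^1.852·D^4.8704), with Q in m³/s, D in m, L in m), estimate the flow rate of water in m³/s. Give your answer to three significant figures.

Rearranging: Q = [h_f·C^1.852·D^4.8704 / (10.67·L)]^(1/1.852)
Q = [42.8·118^1.852·0.288^4.8704 / (10.67·1290)]^0.540 = 0.1979 m³/s

Q ≈ 0.198 m³/s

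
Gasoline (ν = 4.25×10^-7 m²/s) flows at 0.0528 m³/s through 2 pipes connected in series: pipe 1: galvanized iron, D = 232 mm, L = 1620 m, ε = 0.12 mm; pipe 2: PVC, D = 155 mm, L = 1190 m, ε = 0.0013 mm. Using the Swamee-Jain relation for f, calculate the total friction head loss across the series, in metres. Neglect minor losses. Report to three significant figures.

H ≈ 45.9 m

Pipe 1: V = 1.249 m/s, Re = 6.82×10^5, ε/D = 5.17×10^-4, f = 0.01764, h_1 = f(L/D)V²/2g = 9.795 m
Pipe 2: V = 2.798 m/s, Re = 1.02×10^6, ε/D = 8.39×10^-6, f = 0.01178, h_2 = f(L/D)V²/2g = 36.09 m
Series → Q common, losses add: H = Σh = 45.88 m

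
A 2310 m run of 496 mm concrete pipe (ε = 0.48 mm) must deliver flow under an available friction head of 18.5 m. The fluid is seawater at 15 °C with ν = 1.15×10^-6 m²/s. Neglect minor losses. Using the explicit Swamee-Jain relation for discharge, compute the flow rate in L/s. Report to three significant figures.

Swamee-Jain (Type II): Q = -0.965·√(gD⁵h_f/L)·ln[ε/(3.7D) + √(3.17ν²L/(gD³h_f))]
√(gD⁵h_f/L) = √(9.81·0.496⁵·18.5/2310) = 0.04856
ε/(3.7D) = 2.62×10^-4; √(3.17ν²L/(gD³h_f)) = 2.09×10^-5
Q = -0.965·0.04856·ln(2.825×10^-4) = 0.3830 m³/s
Check: V = 1.98 m/s, Re = 8.55×10^5, f = 0.01994, h_f = 18.6 m ≈ 18.5 m ✓

Q ≈ 383 L/s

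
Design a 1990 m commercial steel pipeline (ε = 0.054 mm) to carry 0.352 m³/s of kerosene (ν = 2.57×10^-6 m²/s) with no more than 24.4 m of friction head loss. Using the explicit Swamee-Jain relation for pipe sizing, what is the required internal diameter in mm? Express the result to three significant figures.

D ≈ 422 mm

Swamee-Jain (Type III): D = 0.66·[ε^1.25·(LQ²/(gh_f))^4.75 + ν·Q^9.4·(L/(gh_f))^5.2]^0.04
LQ²/(gh_f) = 1.030; L/(gh_f) = 8.314
Term 1 = ε^1.25·(…)^4.75 = 5.33×10^-6; Term 2 = ν·Q^9.4·(…)^5.2 = 8.52×10^-6
D = 0.66·(5.33×10^-6 + 8.52×10^-6)^0.04 = 0.4219 m = 422 mm
Check: V = 2.52 m/s, Re = 4.13×10^5, f = 0.01510, h_f = 23.0 m ≈ 24.4 m ✓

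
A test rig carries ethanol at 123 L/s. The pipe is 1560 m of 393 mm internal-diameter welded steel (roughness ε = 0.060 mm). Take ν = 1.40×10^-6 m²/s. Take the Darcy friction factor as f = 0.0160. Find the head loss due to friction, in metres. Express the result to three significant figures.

V = 4Q/(πD²) = 4·0.123/(π·0.393²) = 1.014 m/s
h_f = f(L/D)V²/(2g) = 0.01600·(1560/0.393)·1.014²/(2·9.81) = 3.328 m

h_f ≈ 3.33 m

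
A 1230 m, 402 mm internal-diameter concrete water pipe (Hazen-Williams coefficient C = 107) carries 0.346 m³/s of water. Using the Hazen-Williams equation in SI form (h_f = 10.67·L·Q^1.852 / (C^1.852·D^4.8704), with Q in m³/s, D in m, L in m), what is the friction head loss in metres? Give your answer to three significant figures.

h_f = 10.67·1230·0.346^1.852 / (107^1.852·0.402^4.8704) = 27.14 m

h_f ≈ 27.1 m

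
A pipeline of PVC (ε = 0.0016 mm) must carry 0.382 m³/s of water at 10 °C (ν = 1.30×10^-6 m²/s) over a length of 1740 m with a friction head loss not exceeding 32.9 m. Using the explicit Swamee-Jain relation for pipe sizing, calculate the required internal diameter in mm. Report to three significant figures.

D ≈ 380 mm

Swamee-Jain (Type III): D = 0.66·[ε^1.25·(LQ²/(gh_f))^4.75 + ν·Q^9.4·(L/(gh_f))^5.2]^0.04
LQ²/(gh_f) = 0.7867; L/(gh_f) = 5.391
Term 1 = ε^1.25·(…)^4.75 = 1.82×10^-8; Term 2 = ν·Q^9.4·(…)^5.2 = 9.77×10^-7
D = 0.66·(1.82×10^-8 + 9.77×10^-7)^0.04 = 0.3797 m = 380 mm
Check: V = 3.37 m/s, Re = 9.85×10^5, f = 0.01174, h_f = 31.2 m ≈ 32.9 m ✓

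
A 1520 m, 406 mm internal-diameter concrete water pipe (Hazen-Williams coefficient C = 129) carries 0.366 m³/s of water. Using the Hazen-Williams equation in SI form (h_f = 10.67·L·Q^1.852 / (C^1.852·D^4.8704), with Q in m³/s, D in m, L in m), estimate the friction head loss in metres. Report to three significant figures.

h_f ≈ 25.1 m

h_f = 10.67·1520·0.366^1.852 / (129^1.852·0.406^4.8704) = 25.08 m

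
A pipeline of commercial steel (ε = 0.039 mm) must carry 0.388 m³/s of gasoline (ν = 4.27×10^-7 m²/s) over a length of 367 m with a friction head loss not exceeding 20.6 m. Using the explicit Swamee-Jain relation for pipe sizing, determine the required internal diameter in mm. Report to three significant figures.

D ≈ 313 mm

Swamee-Jain (Type III): D = 0.66·[ε^1.25·(LQ²/(gh_f))^4.75 + ν·Q^9.4·(L/(gh_f))^5.2]^0.04
LQ²/(gh_f) = 0.2734; L/(gh_f) = 1.816
Term 1 = ε^1.25·(…)^4.75 = 6.51×10^-9; Term 2 = ν·Q^9.4·(…)^5.2 = 1.30×10^-9
D = 0.66·(6.51×10^-9 + 1.30×10^-9)^0.04 = 0.3128 m = 313 mm
Check: V = 5.05 m/s, Re = 3.70×10^6, f = 0.01297, h_f = 19.8 m ≈ 20.6 m ✓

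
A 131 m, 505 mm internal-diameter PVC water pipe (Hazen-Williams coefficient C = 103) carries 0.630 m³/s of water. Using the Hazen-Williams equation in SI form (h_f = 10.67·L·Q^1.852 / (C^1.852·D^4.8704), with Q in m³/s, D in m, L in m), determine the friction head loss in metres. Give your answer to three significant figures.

h_f ≈ 3.10 m

h_f = 10.67·131·0.630^1.852 / (103^1.852·0.505^4.8704) = 3.098 m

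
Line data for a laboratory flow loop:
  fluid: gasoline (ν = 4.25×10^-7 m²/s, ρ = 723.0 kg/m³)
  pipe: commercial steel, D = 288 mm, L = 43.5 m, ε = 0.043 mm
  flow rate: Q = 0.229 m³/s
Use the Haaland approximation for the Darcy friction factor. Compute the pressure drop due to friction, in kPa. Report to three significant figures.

Δp ≈ 9.07 kPa

V = 4Q/(πD²) = 4·0.229/(π·0.288²) = 3.515 m/s
Re = VD/ν = 3.515·0.288/4.25×10^-7 = 2.38×10^6 → turbulent
ε/D = 0.043/288 = 1.49×10^-4
Haaland: f = 0.01344
h_f = f(L/D)V²/(2g) = 0.01344·(43.5/0.288)·3.515²/(2·9.81) = 1.279 m
Δp = ρg·h_f = 723.0·9.81·1.279 = 9.070 kPa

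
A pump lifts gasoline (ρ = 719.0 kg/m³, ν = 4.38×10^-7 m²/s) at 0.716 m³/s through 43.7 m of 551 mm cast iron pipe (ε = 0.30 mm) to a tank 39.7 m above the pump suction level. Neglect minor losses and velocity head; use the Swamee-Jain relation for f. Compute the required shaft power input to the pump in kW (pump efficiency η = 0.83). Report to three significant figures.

V = 4Q/(πD²) = 3.003 m/s; Re = 3.78×10^6; ε/D = 5.44×10^-4; f = 0.01720
h_f = f(L/D)V²/2g = 0.6270 m
Total head H = z + h_f = 39.7 + 0.6270 = 40.33 m
P_hyd = ρgQH = 719.0·9.81·0.716·40.33 = 203.7 kW
P_shaft = P_hyd/η = 203.7/0.83 = 245.4 kW

P_shaft ≈ 245 kW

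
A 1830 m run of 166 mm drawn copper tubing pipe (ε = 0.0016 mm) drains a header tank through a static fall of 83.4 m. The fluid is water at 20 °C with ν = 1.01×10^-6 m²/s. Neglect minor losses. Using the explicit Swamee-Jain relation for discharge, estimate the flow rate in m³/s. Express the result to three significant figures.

Q ≈ 0.0729 m³/s

Swamee-Jain (Type II): Q = -0.965·√(gD⁵h_f/L)·ln[ε/(3.7D) + √(3.17ν²L/(gD³h_f))]
√(gD⁵h_f/L) = √(9.81·0.166⁵·83.4/1830) = 0.007507
ε/(3.7D) = 2.61×10^-6; √(3.17ν²L/(gD³h_f)) = 3.98×10^-5
Q = -0.965·0.007507·ln(4.237×10^-5) = 0.07294 m³/s
Check: V = 3.37 m/s, Re = 5.54×10^5, f = 0.01302, h_f = 83.1 m ≈ 83.4 m ✓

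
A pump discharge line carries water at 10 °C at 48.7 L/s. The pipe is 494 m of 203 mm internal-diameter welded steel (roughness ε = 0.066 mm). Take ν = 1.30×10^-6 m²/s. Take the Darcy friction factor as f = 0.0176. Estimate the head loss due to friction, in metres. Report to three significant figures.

V = 4Q/(πD²) = 4·0.0487/(π·0.203²) = 1.505 m/s
h_f = f(L/D)V²/(2g) = 0.01760·(494/0.203)·1.505²/(2·9.81) = 4.942 m

h_f ≈ 4.94 m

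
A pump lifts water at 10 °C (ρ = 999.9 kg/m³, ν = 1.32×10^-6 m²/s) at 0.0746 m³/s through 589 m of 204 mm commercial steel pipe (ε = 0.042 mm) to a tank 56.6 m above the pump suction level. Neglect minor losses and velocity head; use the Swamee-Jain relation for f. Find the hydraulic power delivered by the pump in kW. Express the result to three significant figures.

P_hyd ≈ 50.4 kW

V = 4Q/(πD²) = 2.282 m/s; Re = 3.53×10^5; ε/D = 2.06×10^-4; f = 0.01608
h_f = f(L/D)V²/2g = 12.33 m
Total head H = z + h_f = 56.6 + 12.33 = 68.93 m
P_hyd = ρgQH = 999.9·9.81·0.0746·68.93 = 50.44 kW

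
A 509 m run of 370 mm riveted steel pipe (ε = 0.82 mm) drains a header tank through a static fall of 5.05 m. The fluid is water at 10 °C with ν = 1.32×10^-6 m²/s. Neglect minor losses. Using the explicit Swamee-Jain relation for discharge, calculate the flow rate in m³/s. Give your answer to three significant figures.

Q ≈ 0.185 m³/s

Swamee-Jain (Type II): Q = -0.965·√(gD⁵h_f/L)·ln[ε/(3.7D) + √(3.17ν²L/(gD³h_f))]
√(gD⁵h_f/L) = √(9.81·0.370⁵·5.05/509) = 0.02598
ε/(3.7D) = 5.99×10^-4; √(3.17ν²L/(gD³h_f)) = 3.35×10^-5
Q = -0.965·0.02598·ln(6.324×10^-4) = 0.1847 m³/s
Check: V = 1.72 m/s, Re = 4.81×10^5, f = 0.02454, h_f = 5.08 m ≈ 5.05 m ✓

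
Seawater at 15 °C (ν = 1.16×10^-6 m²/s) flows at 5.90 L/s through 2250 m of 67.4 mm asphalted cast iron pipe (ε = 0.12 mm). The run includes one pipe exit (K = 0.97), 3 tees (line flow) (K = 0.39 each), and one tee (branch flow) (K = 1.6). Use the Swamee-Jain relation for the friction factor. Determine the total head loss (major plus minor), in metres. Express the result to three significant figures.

H_L ≈ 116 m

V = 4Q/(πD²) = 1.654 m/s; V²/2g = 0.1394 m
Re = 9.61×10^4, ε/D = 0.00178 → f = 0.02481 (Swamee-Jain)
Major: h_f = f(L/D)·V²/2g = 0.02481·33383·0.1394 = 115.4 m
Minor: ΣK = 3.74; h_m = ΣK·V²/2g = 0.5213 m
Total H_L = 115.4 + 0.5213 = 116.0 m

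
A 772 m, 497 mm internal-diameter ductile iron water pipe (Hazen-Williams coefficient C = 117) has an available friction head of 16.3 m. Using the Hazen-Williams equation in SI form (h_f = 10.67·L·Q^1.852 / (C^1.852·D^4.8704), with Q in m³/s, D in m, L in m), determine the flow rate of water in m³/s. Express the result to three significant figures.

Rearranging: Q = [h_f·C^1.852·D^4.8704 / (10.67·L)]^(1/1.852)
Q = [16.3·117^1.852·0.497^4.8704 / (10.67·772)]^0.540 = 0.6454 m³/s

Q ≈ 0.645 m³/s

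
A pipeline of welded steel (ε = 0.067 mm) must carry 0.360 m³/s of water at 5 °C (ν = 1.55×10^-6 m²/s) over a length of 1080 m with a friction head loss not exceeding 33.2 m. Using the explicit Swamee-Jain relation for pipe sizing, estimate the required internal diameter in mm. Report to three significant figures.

Swamee-Jain (Type III): D = 0.66·[ε^1.25·(LQ²/(gh_f))^4.75 + ν·Q^9.4·(L/(gh_f))^5.2]^0.04
LQ²/(gh_f) = 0.4298; L/(gh_f) = 3.316
Term 1 = ε^1.25·(…)^4.75 = 1.10×10^-7; Term 2 = ν·Q^9.4·(…)^5.2 = 5.33×10^-8
D = 0.66·(1.10×10^-7 + 5.33×10^-8)^0.04 = 0.3532 m = 353 mm
Check: V = 3.67 m/s, Re = 8.37×10^5, f = 0.01482, h_f = 31.2 m ≈ 33.2 m ✓

D ≈ 353 mm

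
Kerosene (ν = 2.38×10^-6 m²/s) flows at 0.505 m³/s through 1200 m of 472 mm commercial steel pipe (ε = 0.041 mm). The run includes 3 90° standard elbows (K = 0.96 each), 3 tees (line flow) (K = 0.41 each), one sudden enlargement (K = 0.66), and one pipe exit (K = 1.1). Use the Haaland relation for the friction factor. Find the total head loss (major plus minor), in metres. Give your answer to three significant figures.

H_L ≈ 17.5 m

V = 4Q/(πD²) = 2.886 m/s; V²/2g = 0.4246 m
Re = 5.72×10^5, ε/D = 8.69×10^-5 → f = 0.01389 (Haaland)
Major: h_f = f(L/D)·V²/2g = 0.01389·2542·0.4246 = 14.99 m
Minor: ΣK = 5.87; h_m = ΣK·V²/2g = 2.492 m
Total H_L = 14.99 + 2.492 = 17.48 m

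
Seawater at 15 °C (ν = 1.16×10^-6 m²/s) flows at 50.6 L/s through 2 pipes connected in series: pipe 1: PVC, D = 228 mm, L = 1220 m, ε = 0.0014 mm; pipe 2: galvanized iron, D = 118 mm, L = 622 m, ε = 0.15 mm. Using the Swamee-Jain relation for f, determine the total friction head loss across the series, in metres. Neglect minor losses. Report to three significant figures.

Pipe 1: V = 1.239 m/s, Re = 2.44×10^5, ε/D = 6.14×10^-6, f = 0.01502, h_1 = f(L/D)V²/2g = 6.290 m
Pipe 2: V = 4.627 m/s, Re = 4.71×10^5, ε/D = 0.00127, f = 0.02149, h_2 = f(L/D)V²/2g = 123.6 m
Series → Q common, losses add: H = Σh = 129.9 m

H ≈ 130 m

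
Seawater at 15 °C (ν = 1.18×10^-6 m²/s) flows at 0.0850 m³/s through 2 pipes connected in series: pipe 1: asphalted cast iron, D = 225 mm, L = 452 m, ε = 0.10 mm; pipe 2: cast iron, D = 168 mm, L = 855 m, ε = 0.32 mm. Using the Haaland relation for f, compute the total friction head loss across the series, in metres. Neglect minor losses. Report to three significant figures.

H ≈ 97.7 m

Pipe 1: V = 2.138 m/s, Re = 4.08×10^5, ε/D = 4.44×10^-4, f = 0.01740, h_1 = f(L/D)V²/2g = 8.142 m
Pipe 2: V = 3.835 m/s, Re = 5.46×10^5, ε/D = 0.00190, f = 0.02347, h_2 = f(L/D)V²/2g = 89.52 m
Series → Q common, losses add: H = Σh = 97.66 m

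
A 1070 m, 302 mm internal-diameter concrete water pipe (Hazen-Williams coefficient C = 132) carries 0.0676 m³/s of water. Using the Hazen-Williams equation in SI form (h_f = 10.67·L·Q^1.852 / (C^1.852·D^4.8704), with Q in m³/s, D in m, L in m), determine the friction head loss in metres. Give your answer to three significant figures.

h_f = 10.67·1070·0.0676^1.852 / (132^1.852·0.302^4.8704) = 3.132 m

h_f ≈ 3.13 m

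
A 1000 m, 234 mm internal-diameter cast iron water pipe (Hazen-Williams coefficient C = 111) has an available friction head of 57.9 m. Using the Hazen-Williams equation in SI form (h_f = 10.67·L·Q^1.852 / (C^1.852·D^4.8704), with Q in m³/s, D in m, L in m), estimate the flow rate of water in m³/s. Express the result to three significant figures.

Q ≈ 0.146 m³/s

Rearranging: Q = [h_f·C^1.852·D^4.8704 / (10.67·L)]^(1/1.852)
Q = [57.9·111^1.852·0.234^4.8704 / (10.67·1000)]^0.540 = 0.1456 m³/s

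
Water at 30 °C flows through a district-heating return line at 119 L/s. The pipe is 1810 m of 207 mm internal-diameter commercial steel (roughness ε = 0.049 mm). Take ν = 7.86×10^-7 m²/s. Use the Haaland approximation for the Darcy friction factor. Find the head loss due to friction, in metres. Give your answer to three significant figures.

V = 4Q/(πD²) = 4·0.119/(π·0.207²) = 3.536 m/s
Re = VD/ν = 3.536·0.207/7.86×10^-7 = 9.31×10^5 → turbulent
ε/D = 0.049/207 = 2.37×10^-4
Haaland: f = 0.01504
h_f = f(L/D)V²/(2g) = 0.01504·(1810/0.207)·3.536²/(2·9.81) = 83.82 m

h_f ≈ 83.8 m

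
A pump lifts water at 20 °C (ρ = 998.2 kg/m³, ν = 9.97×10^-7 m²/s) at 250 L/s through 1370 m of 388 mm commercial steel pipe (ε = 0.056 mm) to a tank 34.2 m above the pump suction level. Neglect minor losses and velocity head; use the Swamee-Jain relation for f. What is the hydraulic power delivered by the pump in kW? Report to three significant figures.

V = 4Q/(πD²) = 2.114 m/s; Re = 8.23×10^5; ε/D = 1.44×10^-4; f = 0.01432
h_f = f(L/D)V²/2g = 11.52 m
Total head H = z + h_f = 34.2 + 11.52 = 45.72 m
P_hyd = ρgQH = 998.2·9.81·0.250·45.72 = 111.9 kW

P_hyd ≈ 112 kW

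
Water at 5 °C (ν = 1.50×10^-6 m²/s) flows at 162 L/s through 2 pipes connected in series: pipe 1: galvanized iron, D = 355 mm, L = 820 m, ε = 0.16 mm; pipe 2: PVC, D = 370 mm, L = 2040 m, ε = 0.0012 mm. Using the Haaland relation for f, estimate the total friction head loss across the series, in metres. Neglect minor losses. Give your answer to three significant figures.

Pipe 1: V = 1.637 m/s, Re = 3.87×10^5, ε/D = 4.51×10^-4, f = 0.01749, h_1 = f(L/D)V²/2g = 5.516 m
Pipe 2: V = 1.507 m/s, Re = 3.72×10^5, ε/D = 3.24×10^-6, f = 0.01381, h_2 = f(L/D)V²/2g = 8.812 m
Series → Q common, losses add: H = Σh = 14.33 m

H ≈ 14.3 m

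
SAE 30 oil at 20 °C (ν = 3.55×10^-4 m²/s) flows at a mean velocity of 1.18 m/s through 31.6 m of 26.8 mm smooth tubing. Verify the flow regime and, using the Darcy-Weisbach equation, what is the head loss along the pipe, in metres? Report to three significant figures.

Re = VD/ν = 1.18·0.02680/3.55×10^-4 = 89.1 → laminar (Re < 2300)
f = 64/Re = 0.7184
h_f = f(L/D)V²/(2g) = 0.7184·(31.6/0.02680)·1.18²/(2·9.81) = 60.12 m

h_f ≈ 60.1 m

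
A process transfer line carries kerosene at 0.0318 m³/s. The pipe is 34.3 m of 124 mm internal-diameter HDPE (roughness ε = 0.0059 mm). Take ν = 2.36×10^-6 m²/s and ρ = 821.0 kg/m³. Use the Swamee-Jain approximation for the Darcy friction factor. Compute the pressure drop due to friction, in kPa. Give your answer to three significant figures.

V = 4Q/(πD²) = 4·0.0318/(π·0.124²) = 2.633 m/s
Re = VD/ν = 2.633·0.124/2.36×10^-6 = 1.38×10^5 → turbulent
ε/D = 0.0059/124 = 4.76×10^-5
Swamee-Jain: f = 0.01706
h_f = f(L/D)V²/(2g) = 0.01706·(34.3/0.124)·2.633²/(2·9.81) = 1.667 m
Δp = ρg·h_f = 821.0·9.81·1.667 = 13.43 kPa

Δp ≈ 13.4 kPa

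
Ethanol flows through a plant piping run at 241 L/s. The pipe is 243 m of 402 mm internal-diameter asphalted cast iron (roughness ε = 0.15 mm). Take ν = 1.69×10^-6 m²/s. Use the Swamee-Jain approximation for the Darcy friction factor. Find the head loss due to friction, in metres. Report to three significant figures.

V = 4Q/(πD²) = 4·0.241/(π·0.402²) = 1.899 m/s
Re = VD/ν = 1.899·0.402/1.69×10^-6 = 4.52×10^5 → turbulent
ε/D = 0.15/402 = 3.73×10^-4
Swamee-Jain: f = 0.01703
h_f = f(L/D)V²/(2g) = 0.01703·(243/0.402)·1.899²/(2·9.81) = 1.892 m

h_f ≈ 1.89 m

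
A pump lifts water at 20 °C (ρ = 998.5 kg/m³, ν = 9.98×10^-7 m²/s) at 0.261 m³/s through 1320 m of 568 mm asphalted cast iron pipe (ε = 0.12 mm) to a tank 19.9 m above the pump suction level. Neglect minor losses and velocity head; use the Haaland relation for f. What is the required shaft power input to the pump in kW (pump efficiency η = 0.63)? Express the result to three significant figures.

P_shaft ≈ 88.5 kW

V = 4Q/(πD²) = 1.030 m/s; Re = 5.86×10^5; ε/D = 2.11×10^-4; f = 0.01521
h_f = f(L/D)V²/2g = 1.911 m
Total head H = z + h_f = 19.9 + 1.911 = 21.81 m
P_hyd = ρgQH = 998.5·9.81·0.261·21.81 = 55.76 kW
P_shaft = P_hyd/η = 55.76/0.63 = 88.51 kW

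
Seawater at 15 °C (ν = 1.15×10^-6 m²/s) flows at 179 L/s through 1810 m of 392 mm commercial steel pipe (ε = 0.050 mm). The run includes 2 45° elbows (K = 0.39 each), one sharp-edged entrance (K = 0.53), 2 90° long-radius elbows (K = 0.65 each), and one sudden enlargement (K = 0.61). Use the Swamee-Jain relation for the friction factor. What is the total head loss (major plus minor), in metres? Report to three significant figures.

V = 4Q/(πD²) = 1.483 m/s; V²/2g = 0.1121 m
Re = 5.06×10^5, ε/D = 1.28×10^-4 → f = 0.01476 (Swamee-Jain)
Major: h_f = f(L/D)·V²/2g = 0.01476·4617·0.1121 = 7.642 m
Minor: ΣK = 3.22; h_m = ΣK·V²/2g = 0.3610 m
Total H_L = 7.642 + 0.3610 = 8.003 m

H_L ≈ 8.00 m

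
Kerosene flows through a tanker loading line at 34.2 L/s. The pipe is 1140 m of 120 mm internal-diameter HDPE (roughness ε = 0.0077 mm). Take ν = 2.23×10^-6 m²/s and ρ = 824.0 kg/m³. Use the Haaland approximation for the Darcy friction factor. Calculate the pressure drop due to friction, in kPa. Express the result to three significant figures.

V = 4Q/(πD²) = 4·0.0342/(π·0.120²) = 3.024 m/s
Re = VD/ν = 3.024·0.120/2.23×10^-6 = 1.63×10^5 → turbulent
ε/D = 0.0077/120 = 6.42×10^-5
Haaland: f = 0.01652
h_f = f(L/D)V²/(2g) = 0.01652·(1140/0.120)·3.024²/(2·9.81) = 73.14 m
Δp = ρg·h_f = 824.0·9.81·73.14 = 591.2 kPa

Δp ≈ 591 kPa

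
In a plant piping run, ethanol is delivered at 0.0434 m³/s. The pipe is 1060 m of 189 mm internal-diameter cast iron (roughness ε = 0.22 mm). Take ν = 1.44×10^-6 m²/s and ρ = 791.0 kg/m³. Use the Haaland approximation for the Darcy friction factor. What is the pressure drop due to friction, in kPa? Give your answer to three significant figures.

V = 4Q/(πD²) = 4·0.0434/(π·0.189²) = 1.547 m/s
Re = VD/ν = 1.547·0.189/1.44×10^-6 = 2.03×10^5 → turbulent
ε/D = 0.22/189 = 0.00116
Haaland: f = 0.02153
h_f = f(L/D)V²/(2g) = 0.02153·(1060/0.189)·1.547²/(2·9.81) = 14.73 m
Δp = ρg·h_f = 791.0·9.81·14.73 = 114.3 kPa

Δp ≈ 114 kPa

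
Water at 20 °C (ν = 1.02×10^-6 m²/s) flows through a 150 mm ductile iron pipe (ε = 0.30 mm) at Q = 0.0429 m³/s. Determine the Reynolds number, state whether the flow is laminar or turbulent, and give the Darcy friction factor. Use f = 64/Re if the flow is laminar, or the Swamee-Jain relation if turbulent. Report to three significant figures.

Re ≈ 3.57×10^5; turbulent; f ≈ 0.0241

V = 4Q/(πD²) = 2.428 m/s
Re = VD/ν = 2.428·0.150/1.02×10^-6 = 3.57×10^5
Re > 4000 → turbulent; ε/D = 0.00200
Swamee-Jain: f = 0.02407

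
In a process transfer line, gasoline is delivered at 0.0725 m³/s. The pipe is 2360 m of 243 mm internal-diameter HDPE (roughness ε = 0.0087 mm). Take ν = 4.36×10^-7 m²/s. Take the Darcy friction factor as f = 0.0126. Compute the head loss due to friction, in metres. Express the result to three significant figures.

V = 4Q/(πD²) = 4·0.0725/(π·0.243²) = 1.563 m/s
h_f = f(L/D)V²/(2g) = 0.01260·(2360/0.243)·1.563²/(2·9.81) = 15.24 m

h_f ≈ 15.2 m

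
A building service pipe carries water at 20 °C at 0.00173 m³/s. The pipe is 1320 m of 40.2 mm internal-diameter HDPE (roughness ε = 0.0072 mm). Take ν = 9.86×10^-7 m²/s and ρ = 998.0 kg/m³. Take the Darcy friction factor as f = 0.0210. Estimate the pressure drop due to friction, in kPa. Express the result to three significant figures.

Δp ≈ 639 kPa

V = 4Q/(πD²) = 4·0.00173/(π·0.0402²) = 1.363 m/s
h_f = f(L/D)V²/(2g) = 0.02100·(1320/0.0402)·1.363²/(2·9.81) = 65.29 m
Δp = ρg·h_f = 998.0·9.81·65.29 = 639.3 kPa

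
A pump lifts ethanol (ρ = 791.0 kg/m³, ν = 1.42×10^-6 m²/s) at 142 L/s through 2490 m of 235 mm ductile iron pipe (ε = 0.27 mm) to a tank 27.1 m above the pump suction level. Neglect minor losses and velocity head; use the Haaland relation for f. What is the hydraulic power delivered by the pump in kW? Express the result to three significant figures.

P_hyd ≈ 162 kW

V = 4Q/(πD²) = 3.274 m/s; Re = 5.42×10^5; ε/D = 0.00115; f = 0.02080
h_f = f(L/D)V²/2g = 120.4 m
Total head H = z + h_f = 27.1 + 120.4 = 147.5 m
P_hyd = ρgQH = 791.0·9.81·0.142·147.5 = 162.5 kW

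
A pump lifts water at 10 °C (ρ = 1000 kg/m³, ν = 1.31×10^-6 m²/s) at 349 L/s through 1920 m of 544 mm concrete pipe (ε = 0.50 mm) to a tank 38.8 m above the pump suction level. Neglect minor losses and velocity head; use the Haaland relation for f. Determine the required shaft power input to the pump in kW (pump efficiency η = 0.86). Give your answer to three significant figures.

P_shaft ≈ 186 kW

V = 4Q/(πD²) = 1.502 m/s; Re = 6.24×10^5; ε/D = 9.19×10^-4; f = 0.01973
h_f = f(L/D)V²/2g = 8.000 m
Total head H = z + h_f = 38.8 + 8.000 = 46.80 m
P_hyd = ρgQH = 1000·9.81·0.349·46.80 = 160.2 kW
P_shaft = P_hyd/η = 160.2/0.86 = 186.3 kW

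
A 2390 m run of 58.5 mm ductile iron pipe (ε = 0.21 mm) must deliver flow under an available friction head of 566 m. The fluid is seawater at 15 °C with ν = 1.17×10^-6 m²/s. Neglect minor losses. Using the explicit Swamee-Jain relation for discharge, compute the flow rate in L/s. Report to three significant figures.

Swamee-Jain (Type II): Q = -0.965·√(gD⁵h_f/L)·ln[ε/(3.7D) + √(3.17ν²L/(gD³h_f))]
√(gD⁵h_f/L) = √(9.81·0.0585⁵·566/2390) = 0.001262
ε/(3.7D) = 9.70×10^-4; √(3.17ν²L/(gD³h_f)) = 9.66×10^-5
Q = -0.965·0.001262·ln(0.001067) = 0.008331 m³/s
Check: V = 3.10 m/s, Re = 1.55×10^5, f = 0.02850, h_f = 570 m ≈ 566 m ✓

Q ≈ 8.33 L/s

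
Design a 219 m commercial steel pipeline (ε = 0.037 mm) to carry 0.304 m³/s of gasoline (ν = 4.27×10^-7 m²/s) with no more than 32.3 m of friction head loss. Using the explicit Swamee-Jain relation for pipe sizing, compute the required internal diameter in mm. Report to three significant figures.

D ≈ 236 mm

Swamee-Jain (Type III): D = 0.66·[ε^1.25·(LQ²/(gh_f))^4.75 + ν·Q^9.4·(L/(gh_f))^5.2]^0.04
LQ²/(gh_f) = 0.06387; L/(gh_f) = 0.6912
Term 1 = ε^1.25·(…)^4.75 = 6.10×10^-12; Term 2 = ν·Q^9.4·(…)^5.2 = 8.61×10^-13
D = 0.66·(6.10×10^-12 + 8.61×10^-13)^0.04 = 0.2362 m = 236 mm
Check: V = 6.94 m/s, Re = 3.84×10^6, f = 0.01347, h_f = 30.6 m ≈ 32.3 m ✓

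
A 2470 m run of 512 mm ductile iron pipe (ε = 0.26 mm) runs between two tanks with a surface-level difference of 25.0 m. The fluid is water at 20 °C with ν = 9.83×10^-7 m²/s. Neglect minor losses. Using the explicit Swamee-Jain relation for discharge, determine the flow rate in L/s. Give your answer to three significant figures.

Q ≈ 501 L/s

Swamee-Jain (Type II): Q = -0.965·√(gD⁵h_f/L)·ln[ε/(3.7D) + √(3.17ν²L/(gD³h_f))]
√(gD⁵h_f/L) = √(9.81·0.512⁵·25.0/2470) = 0.05911
ε/(3.7D) = 1.37×10^-4; √(3.17ν²L/(gD³h_f)) = 1.52×10^-5
Q = -0.965·0.05911·ln(1.524×10^-4) = 0.5013 m³/s
Check: V = 2.43 m/s, Re = 1.27×10^6, f = 0.01724, h_f = 25.1 m ≈ 25.0 m ✓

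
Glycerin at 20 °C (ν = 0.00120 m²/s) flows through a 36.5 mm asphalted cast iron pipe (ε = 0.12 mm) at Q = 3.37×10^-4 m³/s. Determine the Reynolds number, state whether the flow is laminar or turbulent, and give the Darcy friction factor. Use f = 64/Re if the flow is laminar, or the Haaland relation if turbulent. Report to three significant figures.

Re ≈ 9.80; laminar; f = 64/Re ≈ 6.53

V = 4Q/(πD²) = 0.3221 m/s
Re = VD/ν = 0.3221·0.0365/0.00120 = 9.80
Re < 2300 → laminar → f = 64/Re = 6.533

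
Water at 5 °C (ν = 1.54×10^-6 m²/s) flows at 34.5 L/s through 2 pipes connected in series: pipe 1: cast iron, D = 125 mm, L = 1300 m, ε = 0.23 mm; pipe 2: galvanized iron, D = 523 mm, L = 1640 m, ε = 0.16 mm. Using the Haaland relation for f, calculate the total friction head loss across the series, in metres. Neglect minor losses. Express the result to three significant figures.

Pipe 1: V = 2.811 m/s, Re = 2.28×10^5, ε/D = 0.00184, f = 0.02369, h_1 = f(L/D)V²/2g = 99.23 m
Pipe 2: V = 0.1606 m/s, Re = 5.45×10^4, ε/D = 3.06×10^-4, f = 0.02129, h_2 = f(L/D)V²/2g = 0.08777 m
Series → Q common, losses add: H = Σh = 99.32 m

H ≈ 99.3 m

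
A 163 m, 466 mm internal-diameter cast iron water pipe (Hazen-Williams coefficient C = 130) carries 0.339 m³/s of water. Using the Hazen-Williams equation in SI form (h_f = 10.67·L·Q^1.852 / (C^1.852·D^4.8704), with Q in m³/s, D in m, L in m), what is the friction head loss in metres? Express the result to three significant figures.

h_f = 10.67·163·0.339^1.852 / (130^1.852·0.466^4.8704) = 1.176 m

h_f ≈ 1.18 m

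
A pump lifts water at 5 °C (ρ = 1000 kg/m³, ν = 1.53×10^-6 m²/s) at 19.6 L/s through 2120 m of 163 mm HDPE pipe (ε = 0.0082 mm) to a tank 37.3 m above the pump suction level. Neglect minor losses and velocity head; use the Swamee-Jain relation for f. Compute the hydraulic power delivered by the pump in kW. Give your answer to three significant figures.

P_hyd ≈ 9.21 kW

V = 4Q/(πD²) = 0.9393 m/s; Re = 1.00×10^5; ε/D = 5.03×10^-5; f = 0.01816
h_f = f(L/D)V²/2g = 10.62 m
Total head H = z + h_f = 37.3 + 10.62 = 47.92 m
P_hyd = ρgQH = 1000·9.81·0.0196·47.92 = 9.214 kW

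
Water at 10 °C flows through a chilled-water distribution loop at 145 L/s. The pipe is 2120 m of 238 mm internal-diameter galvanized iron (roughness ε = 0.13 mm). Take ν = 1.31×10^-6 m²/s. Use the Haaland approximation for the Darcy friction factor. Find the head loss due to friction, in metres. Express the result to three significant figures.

V = 4Q/(πD²) = 4·0.145/(π·0.238²) = 3.259 m/s
Re = VD/ν = 3.259·0.238/1.31×10^-6 = 5.92×10^5 → turbulent
ε/D = 0.13/238 = 5.46×10^-4
Haaland: f = 0.01775
h_f = f(L/D)V²/(2g) = 0.01775·(2120/0.238)·3.259²/(2·9.81) = 85.60 m

h_f ≈ 85.6 m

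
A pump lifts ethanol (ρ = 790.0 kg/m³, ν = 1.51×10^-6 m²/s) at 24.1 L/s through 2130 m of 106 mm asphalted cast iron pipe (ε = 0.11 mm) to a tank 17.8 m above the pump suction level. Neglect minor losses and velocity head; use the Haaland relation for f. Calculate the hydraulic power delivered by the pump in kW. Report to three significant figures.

V = 4Q/(πD²) = 2.731 m/s; Re = 1.92×10^5; ε/D = 0.00104; f = 0.02111
h_f = f(L/D)V²/2g = 161.2 m
Total head H = z + h_f = 17.8 + 161.2 = 179.0 m
P_hyd = ρgQH = 790.0·9.81·0.0241·179.0 = 33.44 kW

P_hyd ≈ 33.4 kW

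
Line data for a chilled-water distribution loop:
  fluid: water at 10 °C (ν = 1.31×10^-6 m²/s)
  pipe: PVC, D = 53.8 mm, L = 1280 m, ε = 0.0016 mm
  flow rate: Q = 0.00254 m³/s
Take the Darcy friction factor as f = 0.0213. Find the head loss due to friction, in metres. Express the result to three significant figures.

h_f ≈ 32.2 m

V = 4Q/(πD²) = 4·0.00254/(π·0.0538²) = 1.117 m/s
h_f = f(L/D)V²/(2g) = 0.02130·(1280/0.0538)·1.117²/(2·9.81) = 32.25 m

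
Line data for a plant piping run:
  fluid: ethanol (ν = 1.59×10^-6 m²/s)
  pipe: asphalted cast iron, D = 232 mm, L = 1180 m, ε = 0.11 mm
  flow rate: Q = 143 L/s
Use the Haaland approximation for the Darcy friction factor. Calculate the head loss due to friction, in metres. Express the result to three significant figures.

h_f ≈ 51.7 m

V = 4Q/(πD²) = 4·0.143/(π·0.232²) = 3.383 m/s
Re = VD/ν = 3.383·0.232/1.59×10^-6 = 4.94×10^5 → turbulent
ε/D = 0.11/232 = 4.74×10^-4
Haaland: f = 0.01742
h_f = f(L/D)V²/(2g) = 0.01742·(1180/0.232)·3.383²/(2·9.81) = 51.68 m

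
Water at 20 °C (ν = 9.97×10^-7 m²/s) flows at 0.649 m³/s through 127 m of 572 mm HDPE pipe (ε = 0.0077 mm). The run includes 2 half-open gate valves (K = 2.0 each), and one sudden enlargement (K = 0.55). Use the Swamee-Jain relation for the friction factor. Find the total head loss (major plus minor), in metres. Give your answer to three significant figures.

V = 4Q/(πD²) = 2.526 m/s; V²/2g = 0.3251 m
Re = 1.45×10^6, ε/D = 1.35×10^-5 → f = 0.01132 (Swamee-Jain)
Major: h_f = f(L/D)·V²/2g = 0.01132·222.0·0.3251 = 0.8173 m
Minor: ΣK = 4.55; h_m = ΣK·V²/2g = 1.479 m
Total H_L = 0.8173 + 1.479 = 2.297 m

H_L ≈ 2.30 m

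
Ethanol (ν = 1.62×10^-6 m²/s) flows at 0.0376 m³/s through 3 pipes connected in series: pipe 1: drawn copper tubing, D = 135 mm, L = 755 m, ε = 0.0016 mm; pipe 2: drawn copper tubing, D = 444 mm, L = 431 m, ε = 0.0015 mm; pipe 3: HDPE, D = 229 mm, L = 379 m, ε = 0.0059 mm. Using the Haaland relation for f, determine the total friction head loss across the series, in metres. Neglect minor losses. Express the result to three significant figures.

Pipe 1: V = 2.627 m/s, Re = 2.19×10^5, ε/D = 1.19×10^-5, f = 0.01531, h_1 = f(L/D)V²/2g = 30.10 m
Pipe 2: V = 0.2428 m/s, Re = 6.66×10^4, ε/D = 3.38×10^-6, f = 0.01945, h_2 = f(L/D)V²/2g = 0.05675 m
Pipe 3: V = 0.9129 m/s, Re = 1.29×10^5, ε/D = 2.58×10^-5, f = 0.01703, h_3 = f(L/D)V²/2g = 1.197 m
Series → Q common, losses add: H = Σh = 31.36 m

H ≈ 31.4 m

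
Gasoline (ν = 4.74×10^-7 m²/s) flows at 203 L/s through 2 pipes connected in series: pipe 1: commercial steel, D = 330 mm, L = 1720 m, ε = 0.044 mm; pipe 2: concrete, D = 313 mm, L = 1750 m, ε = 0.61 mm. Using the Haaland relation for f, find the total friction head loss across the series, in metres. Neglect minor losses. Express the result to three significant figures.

Pipe 1: V = 2.373 m/s, Re = 1.65×10^6, ε/D = 1.33×10^-4, f = 0.01340, h_1 = f(L/D)V²/2g = 20.05 m
Pipe 2: V = 2.638 m/s, Re = 1.74×10^6, ε/D = 0.00195, f = 0.02340, h_2 = f(L/D)V²/2g = 46.42 m
Series → Q common, losses add: H = Σh = 66.47 m

H ≈ 66.5 m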